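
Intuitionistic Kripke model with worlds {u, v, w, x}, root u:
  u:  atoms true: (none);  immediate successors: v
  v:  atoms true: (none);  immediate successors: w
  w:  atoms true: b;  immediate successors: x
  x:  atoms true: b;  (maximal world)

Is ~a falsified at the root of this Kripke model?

No

u ||- ~a: no world accessible from u forces a.
So the root u forces ~a; the model is not a countermodel.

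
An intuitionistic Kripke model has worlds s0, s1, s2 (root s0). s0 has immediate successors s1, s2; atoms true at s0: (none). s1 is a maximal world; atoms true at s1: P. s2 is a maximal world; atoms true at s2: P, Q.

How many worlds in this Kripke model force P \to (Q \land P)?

s0: does not force it — s0 \nVdash P \to (Q \land P): at the accessible world s1, s1 \Vdash P but s1 \nVdash Q \land P.
s1: does not force it — s1 \nVdash P \to (Q \land P): already at s1 itself, s1 \Vdash P but s1 \nVdash Q \land P.
s2: forces it.
Worlds forcing the formula: {s2}.

1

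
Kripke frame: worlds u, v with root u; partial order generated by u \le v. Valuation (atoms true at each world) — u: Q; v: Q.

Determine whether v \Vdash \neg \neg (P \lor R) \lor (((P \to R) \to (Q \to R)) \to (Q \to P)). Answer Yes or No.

Yes

v \Vdash \neg \neg (P \lor R) \lor (((P \to R) \to (Q \to R)) \to (Q \to P)) via the disjunct ((P \to R) \to (Q \to R)) \to (Q \to P).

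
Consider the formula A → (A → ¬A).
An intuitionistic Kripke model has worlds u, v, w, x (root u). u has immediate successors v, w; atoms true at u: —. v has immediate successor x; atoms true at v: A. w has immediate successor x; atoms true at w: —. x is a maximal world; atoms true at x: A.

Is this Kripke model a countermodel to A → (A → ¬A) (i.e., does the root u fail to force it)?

Yes

u ⊮ A → (A → ¬A): at the accessible world v, v ⊩ A but v ⊮ A → ¬A.
v ⊮ A → ¬A: already at v itself, v ⊩ A but v ⊮ ¬A.
v ⊮ ¬A since v is accessible from v and v ⊩ A.
So the root u does not force A → (A → ¬A); the model is a countermodel.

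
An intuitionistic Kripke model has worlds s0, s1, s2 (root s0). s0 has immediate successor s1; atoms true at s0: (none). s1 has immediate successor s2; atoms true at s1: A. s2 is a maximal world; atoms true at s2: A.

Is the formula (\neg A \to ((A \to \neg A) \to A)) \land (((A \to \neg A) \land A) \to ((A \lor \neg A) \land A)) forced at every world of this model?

s0 \Vdash (\neg A \to ((A \to \neg A) \to A)) \land (((A \to \neg A) \land A) \to ((A \lor \neg A) \land A)) since s0 forces both conjuncts.
Since the root s0 forces (\neg A \to ((A \to \neg A) \to A)) \land (((A \to \neg A) \land A) \to ((A \lor \neg A) \land A)) and forcing is persistent (monotone upward), every world forces it.

Yes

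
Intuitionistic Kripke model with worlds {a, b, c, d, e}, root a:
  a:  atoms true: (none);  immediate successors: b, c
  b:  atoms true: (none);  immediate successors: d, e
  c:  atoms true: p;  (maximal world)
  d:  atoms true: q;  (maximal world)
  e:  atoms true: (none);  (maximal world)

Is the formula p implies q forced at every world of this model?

No

Not every world: a does not force p implies q.
a does not force p implies q: at the accessible world c, c forces p but c does not force q.
c lacks atom q, so c does not force q.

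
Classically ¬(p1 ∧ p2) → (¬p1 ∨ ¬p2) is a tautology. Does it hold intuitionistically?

No

This is the constructively invalid direction of De Morgan's law for conjunction, which is not intuitionistically valid.
A Kripke countermodel: worlds u0, u1, u2; order generated by u0 ≤ u1, u0 ≤ u2; atoms true at each world — u0:{}; u1:{p1}; u2:{p2}.
u0 ⊮ ¬(p1 ∧ p2) → (¬p1 ∨ ¬p2): already at u0 itself, u0 ⊩ ¬(p1 ∧ p2) but u0 ⊮ ¬p1 ∨ ¬p2.
u0 ⊮ ¬p1 ∨ ¬p2: neither disjunct is forced at u0.
u0 ⊮ ¬p1 since u1 is accessible from u0 and u1 ⊩ p1.
So the root u0 does not force the formula.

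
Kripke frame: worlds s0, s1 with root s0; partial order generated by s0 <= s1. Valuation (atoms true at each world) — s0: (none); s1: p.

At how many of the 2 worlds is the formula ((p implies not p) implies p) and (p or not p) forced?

1

s0: does not force it — s0 does not force ((p implies not p) implies p) and (p or not p) since s0 fails p or not p.
s1: forces it.
Worlds forcing the formula: {s1}.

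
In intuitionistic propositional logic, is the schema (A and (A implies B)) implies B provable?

Yes

This is modus ponens in implicational form, which is intuitionistically derivable.
If a world forces A and A implies B, then applying the implication at that world (which is accessible from itself) gives B.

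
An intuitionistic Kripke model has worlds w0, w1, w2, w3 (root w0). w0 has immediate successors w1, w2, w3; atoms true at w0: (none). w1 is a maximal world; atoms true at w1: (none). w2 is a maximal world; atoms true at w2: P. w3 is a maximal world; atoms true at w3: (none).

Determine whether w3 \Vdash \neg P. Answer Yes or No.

Yes

w3 \Vdash \neg P: no world accessible from w3 forces P.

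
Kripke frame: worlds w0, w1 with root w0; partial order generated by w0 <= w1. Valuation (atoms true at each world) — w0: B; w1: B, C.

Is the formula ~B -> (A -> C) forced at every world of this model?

Yes

w0 ||- ~B -> (A -> C) vacuously: no world accessible from w0 forces the antecedent ~B.
Since the root w0 forces ~B -> (A -> C) and forcing is persistent (monotone upward), every world forces it.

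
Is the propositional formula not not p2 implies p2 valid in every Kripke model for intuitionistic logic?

This is double-negation elimination, which is not intuitionistically valid.
A Kripke countermodel: worlds u0, u1; order generated by u0 <= u1; atoms true at each world — u0:{}; u1:{p2}.
u0 does not force not not p2 implies p2: already at u0 itself, u0 forces not not p2 but u0 does not force p2.
u0 lacks atom p2, so u0 does not force p2.
So the root u0 does not force the formula.

No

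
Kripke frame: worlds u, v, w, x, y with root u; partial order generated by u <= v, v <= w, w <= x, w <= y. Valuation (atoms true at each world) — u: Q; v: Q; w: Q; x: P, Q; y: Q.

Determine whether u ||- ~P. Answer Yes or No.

No

u ||-/- ~P since x is accessible from u and x ||- P.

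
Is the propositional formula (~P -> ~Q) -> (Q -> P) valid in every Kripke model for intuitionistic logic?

No

This is the converse of contraposition, which is not intuitionistically valid.
A Kripke countermodel: worlds w0, w1; order generated by w0 <= w1; atoms true at each world — w0:{Q}; w1:{P,Q}.
w0 ||-/- (~P -> ~Q) -> (Q -> P): already at w0 itself, w0 ||- ~P -> ~Q but w0 ||-/- Q -> P.
w0 ||-/- Q -> P: already at w0 itself, w0 ||- Q but w0 ||-/- P.
w0 lacks atom P, so w0 ||-/- P.
So the root w0 does not force the formula.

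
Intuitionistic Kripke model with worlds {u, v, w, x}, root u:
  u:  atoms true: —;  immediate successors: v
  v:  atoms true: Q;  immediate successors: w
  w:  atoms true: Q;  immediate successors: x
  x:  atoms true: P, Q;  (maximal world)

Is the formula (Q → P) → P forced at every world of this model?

u ⊩ (Q → P) → P: every world accessible from u that forces Q → P (namely x) also forces P.
Since the root u forces (Q → P) → P and forcing is persistent (monotone upward), every world forces it.

Yes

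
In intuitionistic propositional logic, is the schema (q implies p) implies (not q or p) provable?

No

This is the material-implication-as-disjunction principle, which is not intuitionistically valid.
A Kripke countermodel: worlds a, b; order generated by a <= b; atoms true at each world — a:{}; b:{p,q}.
a does not force (q implies p) implies (not q or p): already at a itself, a forces q implies p but a does not force not q or p.
a does not force not q or p: neither disjunct is forced at a.
a does not force not q since b is accessible from a and b forces q.
So the root a does not force the formula.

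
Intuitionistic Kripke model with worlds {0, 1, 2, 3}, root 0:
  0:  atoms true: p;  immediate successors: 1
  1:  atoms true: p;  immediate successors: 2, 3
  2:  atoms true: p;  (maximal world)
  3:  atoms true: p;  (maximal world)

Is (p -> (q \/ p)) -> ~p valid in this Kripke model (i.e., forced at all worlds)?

Not every world: 0 ||-/- (p -> (q \/ p)) -> ~p.
0 ||-/- (p -> (q \/ p)) -> ~p: already at 0 itself, 0 ||- p -> (q \/ p) but 0 ||-/- ~p.
0 ||-/- ~p since 0 is accessible from 0 and 0 ||- p.

No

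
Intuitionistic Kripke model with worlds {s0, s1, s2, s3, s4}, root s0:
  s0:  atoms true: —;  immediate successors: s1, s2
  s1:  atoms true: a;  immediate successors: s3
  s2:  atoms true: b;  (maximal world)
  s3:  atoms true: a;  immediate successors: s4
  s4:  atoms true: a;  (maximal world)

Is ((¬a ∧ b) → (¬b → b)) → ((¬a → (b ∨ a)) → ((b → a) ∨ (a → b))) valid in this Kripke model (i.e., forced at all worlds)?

Not every world: s0 ⊮ ((¬a ∧ b) → (¬b → b)) → ((¬a → (b ∨ a)) → ((b → a) ∨ (a → b))).
s0 ⊮ ((¬a ∧ b) → (¬b → b)) → ((¬a → (b ∨ a)) → ((b → a) ∨ (a → b))): already at s0 itself, s0 ⊩ (¬a ∧ b) → (¬b → b) but s0 ⊮ (¬a → (b ∨ a)) → ((b → a) ∨ (a → b)).
s0 ⊮ (¬a → (b ∨ a)) → ((b → a) ∨ (a → b)): already at s0 itself, s0 ⊩ ¬a → (b ∨ a) but s0 ⊮ (b → a) ∨ (a → b).

No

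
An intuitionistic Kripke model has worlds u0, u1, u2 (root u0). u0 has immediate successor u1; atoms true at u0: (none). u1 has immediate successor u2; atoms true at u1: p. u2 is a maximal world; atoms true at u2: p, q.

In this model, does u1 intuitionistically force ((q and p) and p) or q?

No

u1 does not force ((q and p) and p) or q: neither disjunct is forced at u1.
u1 does not force (q and p) and p since u1 fails q and p.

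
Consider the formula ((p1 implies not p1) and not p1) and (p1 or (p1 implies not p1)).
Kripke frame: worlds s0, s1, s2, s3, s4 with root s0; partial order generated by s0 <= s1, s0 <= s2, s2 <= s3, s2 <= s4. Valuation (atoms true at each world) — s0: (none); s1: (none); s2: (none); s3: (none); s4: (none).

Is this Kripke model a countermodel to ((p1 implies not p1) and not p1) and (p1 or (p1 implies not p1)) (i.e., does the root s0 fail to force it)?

No

s0 forces ((p1 implies not p1) and not p1) and (p1 or (p1 implies not p1)) since s0 forces both conjuncts.
So the root s0 forces ((p1 implies not p1) and not p1) and (p1 or (p1 implies not p1)); the model is not a countermodel.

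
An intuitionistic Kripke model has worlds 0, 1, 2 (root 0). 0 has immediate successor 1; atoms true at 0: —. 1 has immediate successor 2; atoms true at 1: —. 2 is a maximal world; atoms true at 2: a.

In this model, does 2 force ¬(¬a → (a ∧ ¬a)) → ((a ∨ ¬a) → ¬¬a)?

Yes

2 ⊩ ¬(¬a → (a ∧ ¬a)) → ((a ∨ ¬a) → ¬¬a) vacuously: no world accessible from 2 forces the antecedent ¬(¬a → (a ∧ ¬a)).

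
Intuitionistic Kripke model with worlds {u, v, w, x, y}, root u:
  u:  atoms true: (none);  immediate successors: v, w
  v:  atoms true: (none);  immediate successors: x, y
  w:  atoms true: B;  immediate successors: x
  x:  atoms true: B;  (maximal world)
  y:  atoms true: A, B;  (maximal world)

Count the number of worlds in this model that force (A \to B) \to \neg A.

u: does not force it — u \nVdash (A \to B) \to \neg A: already at u itself, u \Vdash A \to B but u \nVdash \neg A.
v: does not force it.
w: forces it.
x: forces it.
y: does not force it.
Worlds forcing the formula: {w, x}.

2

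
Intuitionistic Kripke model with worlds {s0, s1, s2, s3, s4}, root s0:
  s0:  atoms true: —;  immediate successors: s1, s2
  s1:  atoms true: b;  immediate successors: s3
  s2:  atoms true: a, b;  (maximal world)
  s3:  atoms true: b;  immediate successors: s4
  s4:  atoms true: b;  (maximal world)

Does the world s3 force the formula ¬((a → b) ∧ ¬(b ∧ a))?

No

s3 ⊮ ¬((a → b) ∧ ¬(b ∧ a)) since s3 is accessible from s3 and s3 ⊩ (a → b) ∧ ¬(b ∧ a).
s3 ⊩ (a → b) ∧ ¬(b ∧ a) since s3 forces both conjuncts.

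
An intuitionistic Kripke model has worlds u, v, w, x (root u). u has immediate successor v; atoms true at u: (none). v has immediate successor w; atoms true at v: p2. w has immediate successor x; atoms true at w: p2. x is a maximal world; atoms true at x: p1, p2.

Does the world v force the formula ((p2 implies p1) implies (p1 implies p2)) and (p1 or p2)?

Yes

v forces ((p2 implies p1) implies (p1 implies p2)) and (p1 or p2) since v forces both conjuncts.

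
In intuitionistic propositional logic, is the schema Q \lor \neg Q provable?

This is the law of excluded middle, which is not intuitionistically valid.
A Kripke countermodel: worlds u0, u1; order generated by u0 \le u1; atoms true at each world — u0:{}; u1:{Q}.
u0 \nVdash Q \lor \neg Q: neither disjunct is forced at u0.
u0 lacks atom Q, so u0 \nVdash Q.
So the root u0 does not force the formula.

No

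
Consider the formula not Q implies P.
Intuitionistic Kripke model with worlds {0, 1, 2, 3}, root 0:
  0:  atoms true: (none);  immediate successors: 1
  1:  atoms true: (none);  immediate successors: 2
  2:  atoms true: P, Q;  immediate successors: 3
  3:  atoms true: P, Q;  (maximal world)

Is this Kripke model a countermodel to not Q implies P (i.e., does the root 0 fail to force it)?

0 forces not Q implies P vacuously: no world accessible from 0 forces the antecedent not Q.
So the root 0 forces not Q implies P; the model is not a countermodel.

No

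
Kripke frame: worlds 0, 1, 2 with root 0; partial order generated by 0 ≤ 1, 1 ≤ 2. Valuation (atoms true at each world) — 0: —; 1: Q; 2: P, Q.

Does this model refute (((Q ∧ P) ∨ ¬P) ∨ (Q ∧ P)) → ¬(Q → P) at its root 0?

Yes

0 ⊮ (((Q ∧ P) ∨ ¬P) ∨ (Q ∧ P)) → ¬(Q → P): at the accessible world 2, 2 ⊩ ((Q ∧ P) ∨ ¬P) ∨ (Q ∧ P) but 2 ⊮ ¬(Q → P).
2 ⊮ ¬(Q → P) since 2 is accessible from 2 and 2 ⊩ Q → P.
2 ⊩ Q → P: every world accessible from 2 that forces Q (namely 2) also forces P.
So the root 0 does not force (((Q ∧ P) ∨ ¬P) ∨ (Q ∧ P)) → ¬(Q → P); the model is a countermodel.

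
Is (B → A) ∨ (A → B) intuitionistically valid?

No

This is the Gödel–Dummett linearity axiom, which is not intuitionistically valid.
A Kripke countermodel: worlds a, b, c; order generated by a ≤ b, a ≤ c; atoms true at each world — a:{}; b:{B}; c:{A}.
a ⊮ (B → A) ∨ (A → B): neither disjunct is forced at a.
a ⊮ B → A: at the accessible world b, b ⊩ B but b ⊮ A.
b lacks atom A, so b ⊮ A.
So the root a does not force the formula.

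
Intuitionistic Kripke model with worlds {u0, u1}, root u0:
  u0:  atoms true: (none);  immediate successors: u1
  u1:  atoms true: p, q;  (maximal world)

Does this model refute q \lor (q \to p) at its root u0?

No

u0 \Vdash q \lor (q \to p) via the disjunct q \to p.
So the root u0 forces q \lor (q \to p); the model is not a countermodel.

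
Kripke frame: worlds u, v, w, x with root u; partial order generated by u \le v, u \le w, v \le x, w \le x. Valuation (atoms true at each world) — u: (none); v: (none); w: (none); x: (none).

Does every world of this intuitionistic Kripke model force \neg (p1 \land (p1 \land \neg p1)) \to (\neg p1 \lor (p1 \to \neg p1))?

u \Vdash \neg (p1 \land (p1 \land \neg p1)) \to (\neg p1 \lor (p1 \to \neg p1)): every world accessible from u that forces \neg (p1 \land (p1 \land \neg p1)) (namely u, v, w, x) also forces \neg p1 \lor (p1 \to \neg p1).
Since the root u forces \neg (p1 \land (p1 \land \neg p1)) \to (\neg p1 \lor (p1 \to \neg p1)) and forcing is persistent (monotone upward), every world forces it.

Yes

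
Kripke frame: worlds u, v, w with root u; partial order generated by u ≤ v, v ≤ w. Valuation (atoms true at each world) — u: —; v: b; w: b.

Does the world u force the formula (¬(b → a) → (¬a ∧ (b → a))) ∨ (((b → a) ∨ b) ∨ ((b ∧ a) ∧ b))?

u ⊮ (¬(b → a) → (¬a ∧ (b → a))) ∨ (((b → a) ∨ b) ∨ ((b ∧ a) ∧ b)): neither disjunct is forced at u.
u ⊮ ¬(b → a) → (¬a ∧ (b → a)): already at u itself, u ⊩ ¬(b → a) but u ⊮ ¬a ∧ (b → a).
u ⊮ ¬a ∧ (b → a) since u fails b → a.

No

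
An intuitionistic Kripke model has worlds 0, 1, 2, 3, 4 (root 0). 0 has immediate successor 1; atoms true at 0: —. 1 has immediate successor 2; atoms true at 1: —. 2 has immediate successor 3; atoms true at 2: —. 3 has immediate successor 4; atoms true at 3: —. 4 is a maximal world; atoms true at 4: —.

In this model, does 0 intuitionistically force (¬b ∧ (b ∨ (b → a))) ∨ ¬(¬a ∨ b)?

0 ⊩ (¬b ∧ (b ∨ (b → a))) ∨ ¬(¬a ∨ b) via the disjunct ¬b ∧ (b ∨ (b → a)).

Yes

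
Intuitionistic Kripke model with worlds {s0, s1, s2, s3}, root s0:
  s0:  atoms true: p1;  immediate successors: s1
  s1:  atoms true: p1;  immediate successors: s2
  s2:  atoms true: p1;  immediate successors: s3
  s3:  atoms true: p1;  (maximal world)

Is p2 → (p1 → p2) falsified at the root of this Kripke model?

No

s0 ⊩ p2 → (p1 → p2) vacuously: no world accessible from s0 forces the antecedent p2.
So the root s0 forces p2 → (p1 → p2); the model is not a countermodel.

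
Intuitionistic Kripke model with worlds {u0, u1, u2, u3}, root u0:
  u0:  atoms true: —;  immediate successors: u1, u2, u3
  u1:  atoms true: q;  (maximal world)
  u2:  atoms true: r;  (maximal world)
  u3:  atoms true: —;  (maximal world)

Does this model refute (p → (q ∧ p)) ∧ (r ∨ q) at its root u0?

Yes

u0 ⊮ (p → (q ∧ p)) ∧ (r ∨ q) since u0 fails r ∨ q.
So the root u0 does not force (p → (q ∧ p)) ∧ (r ∨ q); the model is a countermodel.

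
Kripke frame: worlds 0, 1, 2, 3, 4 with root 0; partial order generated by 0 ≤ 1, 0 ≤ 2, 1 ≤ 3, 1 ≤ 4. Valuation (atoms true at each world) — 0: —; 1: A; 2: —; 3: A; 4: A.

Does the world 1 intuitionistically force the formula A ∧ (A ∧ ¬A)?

No

1 ⊮ A ∧ (A ∧ ¬A) since 1 fails A ∧ ¬A.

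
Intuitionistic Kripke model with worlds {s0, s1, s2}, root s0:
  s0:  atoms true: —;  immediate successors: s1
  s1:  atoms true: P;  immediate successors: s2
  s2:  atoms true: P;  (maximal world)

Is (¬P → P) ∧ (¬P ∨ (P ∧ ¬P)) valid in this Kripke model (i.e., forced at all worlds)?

Not every world: s0 ⊮ (¬P → P) ∧ (¬P ∨ (P ∧ ¬P)).
s0 ⊮ (¬P → P) ∧ (¬P ∨ (P ∧ ¬P)) since s0 fails ¬P ∨ (P ∧ ¬P).

No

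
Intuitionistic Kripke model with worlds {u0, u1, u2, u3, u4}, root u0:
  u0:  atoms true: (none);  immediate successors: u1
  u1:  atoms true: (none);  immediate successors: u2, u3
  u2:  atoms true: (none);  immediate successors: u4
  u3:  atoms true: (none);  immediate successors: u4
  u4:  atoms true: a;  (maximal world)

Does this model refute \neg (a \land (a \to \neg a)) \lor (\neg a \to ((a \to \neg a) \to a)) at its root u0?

u0 \Vdash \neg (a \land (a \to \neg a)) \lor (\neg a \to ((a \to \neg a) \to a)) via the disjunct \neg (a \land (a \to \neg a)).
So the root u0 forces \neg (a \land (a \to \neg a)) \lor (\neg a \to ((a \to \neg a) \to a)); the model is not a countermodel.

No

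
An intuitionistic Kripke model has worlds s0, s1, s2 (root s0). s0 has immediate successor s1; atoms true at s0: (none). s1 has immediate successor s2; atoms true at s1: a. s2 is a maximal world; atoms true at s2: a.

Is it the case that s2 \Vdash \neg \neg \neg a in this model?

s2 \nVdash \neg \neg \neg a since s2 is accessible from s2 and s2 \Vdash \neg \neg a.
s2 \Vdash \neg \neg a: no world accessible from s2 forces \neg a.

No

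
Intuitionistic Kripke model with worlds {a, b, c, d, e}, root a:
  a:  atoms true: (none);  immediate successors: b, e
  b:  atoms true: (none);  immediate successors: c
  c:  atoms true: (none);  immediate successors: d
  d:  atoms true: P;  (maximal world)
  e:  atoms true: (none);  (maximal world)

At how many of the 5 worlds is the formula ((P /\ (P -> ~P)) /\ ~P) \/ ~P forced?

1

a: does not force it — a ||-/- ((P /\ (P -> ~P)) /\ ~P) \/ ~P: neither disjunct is forced at a.
b: does not force it — b ||-/- ((P /\ (P -> ~P)) /\ ~P) \/ ~P: neither disjunct is forced at b.
c: does not force it — c ||-/- ((P /\ (P -> ~P)) /\ ~P) \/ ~P: neither disjunct is forced at c.
d: does not force it.
e: forces it.
Worlds forcing the formula: {e}.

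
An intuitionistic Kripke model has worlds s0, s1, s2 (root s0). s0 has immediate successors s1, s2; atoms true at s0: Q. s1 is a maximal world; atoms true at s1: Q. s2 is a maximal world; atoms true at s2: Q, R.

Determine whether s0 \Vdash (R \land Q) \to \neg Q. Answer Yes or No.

No

s0 \nVdash (R \land Q) \to \neg Q: at the accessible world s2, s2 \Vdash R \land Q but s2 \nVdash \neg Q.
s2 \nVdash \neg Q since s2 is accessible from s2 and s2 \Vdash Q.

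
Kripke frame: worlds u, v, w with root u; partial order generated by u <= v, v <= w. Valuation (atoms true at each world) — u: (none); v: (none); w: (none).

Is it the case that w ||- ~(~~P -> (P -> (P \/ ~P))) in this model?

w ||-/- ~(~~P -> (P -> (P \/ ~P))) since w is accessible from w and w ||- ~~P -> (P -> (P \/ ~P)).
w ||- ~~P -> (P -> (P \/ ~P)) vacuously: no world accessible from w forces the antecedent ~~P.

No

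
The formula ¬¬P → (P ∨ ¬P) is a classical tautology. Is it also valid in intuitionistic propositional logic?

This is a variant of double-negation elimination (deriving excluded middle from double negation), which is not intuitionistically valid.
A Kripke countermodel: worlds a, b; order generated by a ≤ b; atoms true at each world — a:{}; b:{P}.
a ⊮ ¬¬P → (P ∨ ¬P): already at a itself, a ⊩ ¬¬P but a ⊮ P ∨ ¬P.
a ⊮ P ∨ ¬P: neither disjunct is forced at a.
a lacks atom P, so a ⊮ P.
So the root a does not force the formula.

No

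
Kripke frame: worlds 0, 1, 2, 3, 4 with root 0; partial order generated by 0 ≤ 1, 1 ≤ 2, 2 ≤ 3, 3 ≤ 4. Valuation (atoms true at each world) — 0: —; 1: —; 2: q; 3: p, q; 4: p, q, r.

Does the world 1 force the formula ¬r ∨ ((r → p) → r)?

No

1 ⊮ ¬r ∨ ((r → p) → r): neither disjunct is forced at 1.
1 ⊮ ¬r since 4 is accessible from 1 and 4 ⊩ r.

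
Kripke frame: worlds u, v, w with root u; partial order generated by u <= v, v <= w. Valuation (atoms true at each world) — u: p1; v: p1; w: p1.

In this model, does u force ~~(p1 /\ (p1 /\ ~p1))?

No

u ||-/- ~~(p1 /\ (p1 /\ ~p1)) since u is accessible from u and u ||- ~(p1 /\ (p1 /\ ~p1)).
u ||- ~(p1 /\ (p1 /\ ~p1)): no world accessible from u forces p1 /\ (p1 /\ ~p1).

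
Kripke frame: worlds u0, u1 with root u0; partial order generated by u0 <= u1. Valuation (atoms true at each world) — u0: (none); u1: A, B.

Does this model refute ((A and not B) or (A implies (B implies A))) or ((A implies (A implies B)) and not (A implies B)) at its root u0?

u0 forces ((A and not B) or (A implies (B implies A))) or ((A implies (A implies B)) and not (A implies B)) via the disjunct (A and not B) or (A implies (B implies A)).
So the root u0 forces ((A and not B) or (A implies (B implies A))) or ((A implies (A implies B)) and not (A implies B)); the model is not a countermodel.

No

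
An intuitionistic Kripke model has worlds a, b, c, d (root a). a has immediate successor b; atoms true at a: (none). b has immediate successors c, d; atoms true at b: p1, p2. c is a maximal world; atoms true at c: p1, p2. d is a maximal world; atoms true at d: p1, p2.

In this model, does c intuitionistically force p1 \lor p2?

c \Vdash p1 \lor p2 via the disjunct p1.

Yes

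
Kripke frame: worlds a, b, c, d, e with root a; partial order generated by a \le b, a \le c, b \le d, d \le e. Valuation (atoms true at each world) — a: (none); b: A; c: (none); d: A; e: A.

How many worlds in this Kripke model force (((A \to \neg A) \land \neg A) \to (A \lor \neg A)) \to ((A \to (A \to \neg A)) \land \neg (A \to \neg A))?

a: does not force it — a \nVdash (((A \to \neg A) \land \neg A) \to (A \lor \neg A)) \to ((A \to (A \to \neg A)) \land \neg (A \to \neg A)): already at a itself, a \Vdash ((A \to \neg A) \land \neg A) \to (A \lor \neg A) but a \nVdash (A \to (A \to \neg A)) \land \neg (A \to \neg A).
b: does not force it — b \nVdash (((A \to \neg A) \land \neg A) \to (A \lor \neg A)) \to ((A \to (A \to \neg A)) \land \neg (A \to \neg A)): already at b itself, b \Vdash ((A \to \neg A) \land \neg A) \to (A \lor \neg A) but b \nVdash (A \to (A \to \neg A)) \land \neg (A \to \neg A).
c: does not force it.
d: does not force it.
e: does not force it.
Worlds forcing the formula: { }.

0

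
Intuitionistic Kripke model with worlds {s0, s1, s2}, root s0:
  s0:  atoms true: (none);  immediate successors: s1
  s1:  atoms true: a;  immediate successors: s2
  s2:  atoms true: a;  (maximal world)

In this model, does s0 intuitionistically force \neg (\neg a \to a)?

No

s0 \nVdash \neg (\neg a \to a) since s0 is accessible from s0 and s0 \Vdash \neg a \to a.
s0 \Vdash \neg a \to a vacuously: no world accessible from s0 forces the antecedent \neg a.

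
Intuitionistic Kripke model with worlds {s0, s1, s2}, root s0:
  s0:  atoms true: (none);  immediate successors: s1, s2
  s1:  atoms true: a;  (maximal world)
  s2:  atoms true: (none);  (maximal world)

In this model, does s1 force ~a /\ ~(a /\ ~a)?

No

s1 ||-/- ~a /\ ~(a /\ ~a) since s1 fails ~a.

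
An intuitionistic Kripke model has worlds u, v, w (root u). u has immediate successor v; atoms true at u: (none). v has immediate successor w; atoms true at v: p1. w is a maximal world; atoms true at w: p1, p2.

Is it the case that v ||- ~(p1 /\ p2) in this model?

v ||-/- ~(p1 /\ p2) since w is accessible from v and w ||- p1 /\ p2.
w ||- p1 /\ p2 since w forces both conjuncts.

No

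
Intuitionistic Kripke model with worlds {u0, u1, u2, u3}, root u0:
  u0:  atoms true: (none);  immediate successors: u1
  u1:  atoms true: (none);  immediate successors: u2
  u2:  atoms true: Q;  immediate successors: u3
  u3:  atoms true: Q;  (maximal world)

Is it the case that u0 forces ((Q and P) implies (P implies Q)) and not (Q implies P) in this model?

u0 forces ((Q and P) implies (P implies Q)) and not (Q implies P) since u0 forces both conjuncts.

Yes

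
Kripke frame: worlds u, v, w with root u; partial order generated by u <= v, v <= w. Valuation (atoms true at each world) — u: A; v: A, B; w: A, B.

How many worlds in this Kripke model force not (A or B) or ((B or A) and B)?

u: does not force it — u does not force not (A or B) or ((B or A) and B): neither disjunct is forced at u.
v: forces it.
w: forces it.
Worlds forcing the formula: {v, w}.

2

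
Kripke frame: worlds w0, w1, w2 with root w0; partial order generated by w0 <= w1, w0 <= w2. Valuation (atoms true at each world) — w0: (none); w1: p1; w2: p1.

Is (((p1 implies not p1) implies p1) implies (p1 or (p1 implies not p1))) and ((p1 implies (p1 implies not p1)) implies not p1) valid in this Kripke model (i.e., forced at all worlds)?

Not every world: w0 does not force (((p1 implies not p1) implies p1) implies (p1 or (p1 implies not p1))) and ((p1 implies (p1 implies not p1)) implies not p1).
w0 does not force (((p1 implies not p1) implies p1) implies (p1 or (p1 implies not p1))) and ((p1 implies (p1 implies not p1)) implies not p1) since w0 fails ((p1 implies not p1) implies p1) implies (p1 or (p1 implies not p1)).

No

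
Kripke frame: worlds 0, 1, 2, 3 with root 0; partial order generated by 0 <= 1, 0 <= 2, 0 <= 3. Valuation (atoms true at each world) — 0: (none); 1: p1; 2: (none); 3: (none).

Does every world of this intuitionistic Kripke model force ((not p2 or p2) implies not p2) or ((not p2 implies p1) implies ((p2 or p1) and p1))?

Yes

0 forces ((not p2 or p2) implies not p2) or ((not p2 implies p1) implies ((p2 or p1) and p1)) via the disjunct (not p2 or p2) implies not p2.
Since the root 0 forces ((not p2 or p2) implies not p2) or ((not p2 implies p1) implies ((p2 or p1) and p1)) and forcing is persistent (monotone upward), every world forces it.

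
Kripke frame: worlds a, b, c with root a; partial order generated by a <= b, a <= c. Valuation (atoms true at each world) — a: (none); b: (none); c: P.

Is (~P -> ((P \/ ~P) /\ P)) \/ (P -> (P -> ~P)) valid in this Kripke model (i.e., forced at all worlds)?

No

Not every world: a ||-/- (~P -> ((P \/ ~P) /\ P)) \/ (P -> (P -> ~P)).
a ||-/- (~P -> ((P \/ ~P) /\ P)) \/ (P -> (P -> ~P)): neither disjunct is forced at a.
a ||-/- ~P -> ((P \/ ~P) /\ P): at the accessible world b, b ||- ~P but b ||-/- (P \/ ~P) /\ P.
b ||-/- (P \/ ~P) /\ P since b fails P.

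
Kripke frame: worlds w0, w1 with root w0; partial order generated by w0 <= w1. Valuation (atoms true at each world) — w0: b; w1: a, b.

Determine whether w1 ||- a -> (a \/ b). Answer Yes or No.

Yes

w1 ||- a -> (a \/ b): every world accessible from w1 that forces a (namely w1) also forces a \/ b.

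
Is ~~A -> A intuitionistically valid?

This is double-negation elimination, which is not intuitionistically valid.
A Kripke countermodel: worlds 0, 1; order generated by 0 <= 1; atoms true at each world — 0:{}; 1:{A}.
0 ||-/- ~~A -> A: already at 0 itself, 0 ||- ~~A but 0 ||-/- A.
0 lacks atom A, so 0 ||-/- A.
So the root 0 does not force the formula.

No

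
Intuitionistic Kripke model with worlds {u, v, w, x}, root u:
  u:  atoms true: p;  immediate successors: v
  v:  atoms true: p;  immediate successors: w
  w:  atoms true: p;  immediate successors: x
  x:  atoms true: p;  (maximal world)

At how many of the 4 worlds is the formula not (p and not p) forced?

4

u: forces it.
v: forces it.
w: forces it.
x: forces it.
Worlds forcing the formula: {u, v, w, x}.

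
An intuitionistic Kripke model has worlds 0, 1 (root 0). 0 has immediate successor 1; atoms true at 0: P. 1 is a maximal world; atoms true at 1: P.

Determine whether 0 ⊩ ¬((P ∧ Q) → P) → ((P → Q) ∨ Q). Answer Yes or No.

0 ⊩ ¬((P ∧ Q) → P) → ((P → Q) ∨ Q) vacuously: no world accessible from 0 forces the antecedent ¬((P ∧ Q) → P).

Yes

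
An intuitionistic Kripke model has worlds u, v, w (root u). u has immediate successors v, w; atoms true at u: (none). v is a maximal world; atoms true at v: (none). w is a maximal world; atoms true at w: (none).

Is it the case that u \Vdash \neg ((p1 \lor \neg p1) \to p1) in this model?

u \Vdash \neg ((p1 \lor \neg p1) \to p1): no world accessible from u forces (p1 \lor \neg p1) \to p1.

Yes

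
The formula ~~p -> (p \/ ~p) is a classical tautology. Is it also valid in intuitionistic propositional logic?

No

This is a variant of double-negation elimination (deriving excluded middle from double negation), which is not intuitionistically valid.
A Kripke countermodel: worlds u, v; order generated by u <= v; atoms true at each world — u:{}; v:{p}.
u ||-/- ~~p -> (p \/ ~p): already at u itself, u ||- ~~p but u ||-/- p \/ ~p.
u ||-/- p \/ ~p: neither disjunct is forced at u.
u lacks atom p, so u ||-/- p.
So the root u does not force the formula.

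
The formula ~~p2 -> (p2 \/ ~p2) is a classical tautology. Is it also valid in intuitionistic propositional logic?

No

This is a variant of double-negation elimination (deriving excluded middle from double negation), which is not intuitionistically valid.
A Kripke countermodel: worlds w0, w1; order generated by w0 <= w1; atoms true at each world — w0:{}; w1:{p2}.
w0 ||-/- ~~p2 -> (p2 \/ ~p2): already at w0 itself, w0 ||- ~~p2 but w0 ||-/- p2 \/ ~p2.
w0 ||-/- p2 \/ ~p2: neither disjunct is forced at w0.
w0 lacks atom p2, so w0 ||-/- p2.
So the root w0 does not force the formula.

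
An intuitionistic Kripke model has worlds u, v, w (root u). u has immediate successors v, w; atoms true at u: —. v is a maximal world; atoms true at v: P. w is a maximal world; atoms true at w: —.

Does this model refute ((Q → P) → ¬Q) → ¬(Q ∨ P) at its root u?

Yes

u ⊮ ((Q → P) → ¬Q) → ¬(Q ∨ P): already at u itself, u ⊩ (Q → P) → ¬Q but u ⊮ ¬(Q ∨ P).
u ⊮ ¬(Q ∨ P) since v is accessible from u and v ⊩ Q ∨ P.
v ⊩ Q ∨ P via the disjunct P.
So the root u does not force ((Q → P) → ¬Q) → ¬(Q ∨ P); the model is a countermodel.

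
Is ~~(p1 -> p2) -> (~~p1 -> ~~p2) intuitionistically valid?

Yes

This is the distribution of double negation over implication, which is intuitionistically derivable.
Assume ~~(p1 -> p2) and ~~p1; suppose ~p2. Then p1 -> p2 would give ~p1 (by contraposition), contradicting ~~p1; so ~(p1 -> p2), contradicting ~~(p1 -> p2). Hence ~~p2.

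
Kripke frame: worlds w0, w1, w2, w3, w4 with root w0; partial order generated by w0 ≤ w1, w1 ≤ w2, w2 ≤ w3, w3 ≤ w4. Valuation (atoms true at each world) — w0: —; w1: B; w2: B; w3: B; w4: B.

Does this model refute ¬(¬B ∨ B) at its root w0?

w0 ⊮ ¬(¬B ∨ B) since w1 is accessible from w0 and w1 ⊩ ¬B ∨ B.
w1 ⊩ ¬B ∨ B via the disjunct B.
So the root w0 does not force ¬(¬B ∨ B); the model is a countermodel.

Yes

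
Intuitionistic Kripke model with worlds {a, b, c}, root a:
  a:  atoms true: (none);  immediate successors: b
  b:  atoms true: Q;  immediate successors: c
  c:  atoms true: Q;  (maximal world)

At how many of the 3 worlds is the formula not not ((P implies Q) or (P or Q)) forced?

3

a: forces it.
b: forces it.
c: forces it.
Worlds forcing the formula: {a, b, c}.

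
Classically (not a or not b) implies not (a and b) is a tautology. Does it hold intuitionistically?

Yes

This is a constructively valid De Morgan direction (disjunction of negations to negated conjunction), which is intuitionistically derivable.
If not a holds at a world then no accessible world forces a, hence none forces a and b; likewise for not b.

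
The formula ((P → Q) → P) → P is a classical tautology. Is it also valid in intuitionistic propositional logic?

This is Peirce's law, which is not intuitionistically valid.
A Kripke countermodel: worlds s0, s1; order generated by s0 ≤ s1; atoms true at each world — s0:{}; s1:{P}.
s0 ⊮ ((P → Q) → P) → P: already at s0 itself, s0 ⊩ (P → Q) → P but s0 ⊮ P.
s0 lacks atom P, so s0 ⊮ P.
So the root s0 does not force the formula.

No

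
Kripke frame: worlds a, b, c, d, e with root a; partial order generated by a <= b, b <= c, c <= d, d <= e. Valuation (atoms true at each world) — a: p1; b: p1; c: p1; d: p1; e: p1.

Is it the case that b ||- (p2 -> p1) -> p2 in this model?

No

b ||-/- (p2 -> p1) -> p2: already at b itself, b ||- p2 -> p1 but b ||-/- p2.
b lacks atom p2, so b ||-/- p2.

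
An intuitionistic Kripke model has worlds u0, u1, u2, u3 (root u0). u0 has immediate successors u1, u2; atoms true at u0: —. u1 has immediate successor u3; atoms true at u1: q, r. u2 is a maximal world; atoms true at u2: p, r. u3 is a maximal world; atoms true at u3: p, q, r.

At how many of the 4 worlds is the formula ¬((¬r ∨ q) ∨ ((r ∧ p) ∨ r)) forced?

u0: does not force it — u0 ⊮ ¬((¬r ∨ q) ∨ ((r ∧ p) ∨ r)) since u1 is accessible from u0 and u1 ⊩ (¬r ∨ q) ∨ ((r ∧ p) ∨ r).
u1: does not force it — u1 ⊮ ¬((¬r ∨ q) ∨ ((r ∧ p) ∨ r)) since u1 is accessible from u1 and u1 ⊩ (¬r ∨ q) ∨ ((r ∧ p) ∨ r).
u2: does not force it — u2 ⊮ ¬((¬r ∨ q) ∨ ((r ∧ p) ∨ r)) since u2 is accessible from u2 and u2 ⊩ (¬r ∨ q) ∨ ((r ∧ p) ∨ r).
u3: does not force it.
Worlds forcing the formula: { }.

0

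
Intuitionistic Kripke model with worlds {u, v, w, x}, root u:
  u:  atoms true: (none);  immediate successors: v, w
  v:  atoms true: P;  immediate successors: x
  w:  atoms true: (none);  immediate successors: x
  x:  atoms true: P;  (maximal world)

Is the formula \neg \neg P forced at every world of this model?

Yes

u \Vdash \neg \neg P: no world accessible from u forces \neg P.
Since the root u forces \neg \neg P and forcing is persistent (monotone upward), every world forces it.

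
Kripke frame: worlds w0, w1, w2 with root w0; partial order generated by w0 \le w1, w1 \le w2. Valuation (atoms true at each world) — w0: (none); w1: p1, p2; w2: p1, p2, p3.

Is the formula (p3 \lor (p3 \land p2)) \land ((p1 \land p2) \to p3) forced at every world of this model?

Not every world: w0 \nVdash (p3 \lor (p3 \land p2)) \land ((p1 \land p2) \to p3).
w0 \nVdash (p3 \lor (p3 \land p2)) \land ((p1 \land p2) \to p3) since w0 fails p3 \lor (p3 \land p2).

No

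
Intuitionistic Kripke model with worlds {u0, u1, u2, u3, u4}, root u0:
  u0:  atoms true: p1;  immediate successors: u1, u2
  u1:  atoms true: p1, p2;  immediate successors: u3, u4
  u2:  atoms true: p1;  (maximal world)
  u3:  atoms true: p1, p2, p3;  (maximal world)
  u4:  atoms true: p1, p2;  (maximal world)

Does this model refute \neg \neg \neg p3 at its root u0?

Yes

u0 \nVdash \neg \neg \neg p3 since u3 is accessible from u0 and u3 \Vdash \neg \neg p3.
u3 \Vdash \neg \neg p3: no world accessible from u3 forces \neg p3.
So the root u0 does not force \neg \neg \neg p3; the model is a countermodel.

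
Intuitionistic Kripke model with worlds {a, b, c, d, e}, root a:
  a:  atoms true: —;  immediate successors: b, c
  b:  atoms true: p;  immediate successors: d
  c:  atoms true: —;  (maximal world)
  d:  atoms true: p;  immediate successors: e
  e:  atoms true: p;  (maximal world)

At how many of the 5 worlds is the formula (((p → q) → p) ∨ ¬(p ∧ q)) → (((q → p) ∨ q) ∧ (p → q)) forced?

1

a: does not force it — a ⊮ (((p → q) → p) ∨ ¬(p ∧ q)) → (((q → p) ∨ q) ∧ (p → q)): already at a itself, a ⊩ ((p → q) → p) ∨ ¬(p ∧ q) but a ⊮ ((q → p) ∨ q) ∧ (p → q).
b: does not force it.
c: forces it.
d: does not force it.
e: does not force it.
Worlds forcing the formula: {c}.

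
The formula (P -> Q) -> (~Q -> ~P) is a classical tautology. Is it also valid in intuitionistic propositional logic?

Yes

This is the forward direction of contraposition, which is intuitionistically derivable.
Assume P -> Q and ~Q. If P held then Q would follow, contradicting ~Q; so ~P.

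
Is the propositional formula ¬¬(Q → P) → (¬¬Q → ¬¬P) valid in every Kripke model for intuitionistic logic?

This is the distribution of double negation over implication, which is intuitionistically derivable.
Assume ¬¬(Q → P) and ¬¬Q; suppose ¬P. Then Q → P would give ¬Q (by contraposition), contradicting ¬¬Q; so ¬(Q → P), contradicting ¬¬(Q → P). Hence ¬¬P.

Yes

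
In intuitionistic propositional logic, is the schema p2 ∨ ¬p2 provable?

This is the law of excluded middle, which is not intuitionistically valid.
A Kripke countermodel: worlds u, v; order generated by u ≤ v; atoms true at each world — u:{}; v:{p2}.
u ⊮ p2 ∨ ¬p2: neither disjunct is forced at u.
u lacks atom p2, so u ⊮ p2.
So the root u does not force the formula.

No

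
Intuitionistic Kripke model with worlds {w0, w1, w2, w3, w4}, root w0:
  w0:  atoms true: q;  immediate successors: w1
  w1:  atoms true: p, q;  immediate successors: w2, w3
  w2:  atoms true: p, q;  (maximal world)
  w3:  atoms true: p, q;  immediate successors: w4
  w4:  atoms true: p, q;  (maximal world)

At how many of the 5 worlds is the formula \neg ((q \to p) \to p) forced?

0

w0: does not force it — w0 \nVdash \neg ((q \to p) \to p) since w0 is accessible from w0 and w0 \Vdash (q \to p) \to p.
w1: does not force it — w1 \nVdash \neg ((q \to p) \to p) since w1 is accessible from w1 and w1 \Vdash (q \to p) \to p.
w2: does not force it — w2 \nVdash \neg ((q \to p) \to p) since w2 is accessible from w2 and w2 \Vdash (q \to p) \to p.
w3: does not force it.
w4: does not force it.
Worlds forcing the formula: { }.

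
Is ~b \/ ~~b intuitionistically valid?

No

This is the weak law of excluded middle, which is not intuitionistically valid.
A Kripke countermodel: worlds u, v, w; order generated by u <= v, u <= w; atoms true at each world — u:{}; v:{b}; w:{}.
u ||-/- ~b \/ ~~b: neither disjunct is forced at u.
u ||-/- ~b since v is accessible from u and v ||- b.
So the root u does not force the formula.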